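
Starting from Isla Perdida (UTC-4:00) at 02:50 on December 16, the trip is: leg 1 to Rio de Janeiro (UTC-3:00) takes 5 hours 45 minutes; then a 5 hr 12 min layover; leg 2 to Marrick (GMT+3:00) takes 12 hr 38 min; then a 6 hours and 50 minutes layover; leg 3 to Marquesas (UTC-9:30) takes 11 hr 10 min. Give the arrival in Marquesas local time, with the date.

14:55 on Dec 17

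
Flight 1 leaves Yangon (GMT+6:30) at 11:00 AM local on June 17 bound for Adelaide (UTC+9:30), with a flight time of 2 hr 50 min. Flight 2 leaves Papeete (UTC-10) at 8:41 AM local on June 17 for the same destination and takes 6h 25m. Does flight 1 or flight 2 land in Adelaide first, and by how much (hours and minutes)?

Flight 1 in UTC: 11:00 AM − 6:30 = 4:30 AM on Jun 17.
+2 hours 50 minutes → arrive 7:20 AM UTC on Jun 17.
Flight 2 in UTC: 8:41 AM + 10:00 = 6:41 PM on Jun 17.
+6 hours and 25 minutes → arrive 1:06 AM UTC on Jun 18.
Flight 1 lands earlier by 17 hours 46 minutes.

the first, by 17 hours 46 minutes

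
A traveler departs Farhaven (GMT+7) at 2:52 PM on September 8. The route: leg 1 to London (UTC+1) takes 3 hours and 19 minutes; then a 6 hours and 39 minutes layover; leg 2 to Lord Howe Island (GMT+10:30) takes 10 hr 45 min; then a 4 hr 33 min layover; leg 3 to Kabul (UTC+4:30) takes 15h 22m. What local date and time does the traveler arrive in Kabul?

Convert departure to UTC: 2:52 PM − 7:00 = 7:52 AM UTC on Sep 8.
Add 3 hours 19 minutes leg 1 → 11:11 AM UTC.
Add 6 hours 39 minutes layover in London → 5:50 PM UTC.
Add 10 hours and 45 minutes leg 2 → 4:35 AM UTC (Sep 9).
Add 4 hours and 33 minutes layover in Lord Howe Island → 9:08 AM UTC.
Add 15 hours 22 minutes leg 3 → 12:30 AM UTC (Sep 10).
Kabul is UTC+4:30, so local arrival = 12:30 AM + 4:30 = 5:00 AM on Sep 10.

5:00 AM on Sep 10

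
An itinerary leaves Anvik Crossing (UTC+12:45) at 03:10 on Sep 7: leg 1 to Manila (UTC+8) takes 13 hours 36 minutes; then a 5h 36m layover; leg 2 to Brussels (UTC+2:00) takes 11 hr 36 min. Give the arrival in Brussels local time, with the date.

23:13 on Sep 7

Convert departure to UTC: 03:10 − 12:45 = 14:25 UTC on Sep 6.
Add 13 hours and 36 minutes leg 1 → 04:01 UTC (Sep 7).
Add 5 hours 36 minutes layover in Manila → 09:37 UTC.
Add 11 hours and 36 minutes leg 2 → 21:13 UTC.
Brussels is UTC+2:00, so local arrival = 21:13 + 2:00 = 23:13 on Sep 7.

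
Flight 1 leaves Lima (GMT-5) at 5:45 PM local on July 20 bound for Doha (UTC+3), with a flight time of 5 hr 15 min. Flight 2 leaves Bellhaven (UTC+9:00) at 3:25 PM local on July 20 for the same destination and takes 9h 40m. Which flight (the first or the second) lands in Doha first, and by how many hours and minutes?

the second, by 11 hours 55 minutes

Flight 1 in UTC: 5:45 PM + 5:00 = 10:45 PM on Jul 20.
+5 hours and 15 minutes → arrive 4:00 AM UTC on Jul 21.
Flight 2 in UTC: 3:25 PM − 9:00 = 6:25 AM on Jul 20.
+9 hours and 40 minutes → arrive 4:05 PM UTC on Jul 20.
Flight 2 lands earlier by 11 hours 55 minutes.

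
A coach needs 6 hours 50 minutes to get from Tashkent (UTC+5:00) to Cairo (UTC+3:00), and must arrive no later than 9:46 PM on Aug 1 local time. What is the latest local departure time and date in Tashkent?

Target arrival in UTC: 9:46 PM − 3:00 = 6:46 PM on Aug 1.
Subtract 6 hours 50 minutes → departure 11:56 AM UTC on Aug 1.
Tashkent is UTC+5:00: 11:56 AM + 5:00 = 4:56 PM on Aug 1.

4:56 PM on August 1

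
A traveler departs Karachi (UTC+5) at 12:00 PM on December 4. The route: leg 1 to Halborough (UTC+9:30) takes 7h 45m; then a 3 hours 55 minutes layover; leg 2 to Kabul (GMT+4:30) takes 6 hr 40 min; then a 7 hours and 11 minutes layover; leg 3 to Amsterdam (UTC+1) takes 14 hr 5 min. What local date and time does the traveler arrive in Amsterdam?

11:36 PM on Dec 5

Convert departure to UTC: 12:00 PM − 5:00 = 7:00 AM UTC on Dec 4.
Add 7 hours and 45 minutes leg 1 → 2:45 PM UTC.
Add 3 hours 55 minutes layover in Halborough → 6:40 PM UTC.
Add 6 hours and 40 minutes leg 2 → 1:20 AM UTC (Dec 5).
Add 7 hours and 11 minutes layover in Kabul → 8:31 AM UTC.
Add 14 hours 5 minutes leg 3 → 10:36 PM UTC.
Amsterdam is UTC+1:00, so local arrival = 10:36 PM + 1:00 = 11:36 PM on Dec 5.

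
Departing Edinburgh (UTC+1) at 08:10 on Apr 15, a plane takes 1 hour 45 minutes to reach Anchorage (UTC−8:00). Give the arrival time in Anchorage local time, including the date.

00:55 on Apr 15

Convert departure to UTC: 08:10 − 1:00 = 07:10 UTC on Apr 15.
Add 1 hour and 45 minutes travel time → 08:55 UTC.
Anchorage is UTC−8:00, so local arrival = 08:55 − 8:00 = 00:55 on Apr 15.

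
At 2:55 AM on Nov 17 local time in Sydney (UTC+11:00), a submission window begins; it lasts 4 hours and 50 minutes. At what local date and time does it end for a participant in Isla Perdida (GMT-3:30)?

Convert start to UTC: 2:55 AM − 11:00 = 3:55 PM UTC on Nov 16.
Add 4 hours and 50 minutes duration → 8:45 PM UTC.
Isla Perdida is UTC−3:30, so local end time = 8:45 PM − 3:30 = 5:15 PM on Nov 16.

5:15 PM on November 16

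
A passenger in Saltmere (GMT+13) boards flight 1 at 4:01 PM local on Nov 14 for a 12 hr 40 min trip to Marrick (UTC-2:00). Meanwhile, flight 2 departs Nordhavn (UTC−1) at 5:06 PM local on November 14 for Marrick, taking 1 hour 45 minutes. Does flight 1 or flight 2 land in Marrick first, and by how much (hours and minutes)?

Flight 1 in UTC: 4:01 PM − 13:00 = 3:01 AM on Nov 14.
+12 hours and 40 minutes → arrive 3:41 PM UTC on Nov 14.
Flight 2 in UTC: 5:06 PM + 1:00 = 6:06 PM on Nov 14.
+1 hour 45 minutes → arrive 7:51 PM UTC on Nov 14.
Flight 1 lands earlier by 4 hours 10 minutes.

the first, by 4 hours 10 minutes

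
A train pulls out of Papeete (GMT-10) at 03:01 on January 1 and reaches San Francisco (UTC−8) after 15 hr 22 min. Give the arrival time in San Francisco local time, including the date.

Convert departure to UTC: 03:01 + 10:00 = 13:01 UTC on Jan 1.
Add 15 hours and 22 minutes travel time → 04:23 UTC (Jan 2).
San Francisco is UTC−8:00, so local arrival = 04:23 − 8:00 = 20:23 on Jan 1.

20:23 on January 1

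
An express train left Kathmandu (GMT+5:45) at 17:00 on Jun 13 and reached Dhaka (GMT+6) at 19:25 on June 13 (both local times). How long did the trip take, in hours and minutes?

2 hours 10 minutes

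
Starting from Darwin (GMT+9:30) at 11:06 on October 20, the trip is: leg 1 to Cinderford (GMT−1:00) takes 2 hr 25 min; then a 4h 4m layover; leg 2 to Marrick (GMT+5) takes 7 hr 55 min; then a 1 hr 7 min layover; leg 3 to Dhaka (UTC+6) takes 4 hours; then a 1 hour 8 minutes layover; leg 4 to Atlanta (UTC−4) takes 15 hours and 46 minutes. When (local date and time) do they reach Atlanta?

10:01 on Oct 21

Convert departure to UTC: 11:06 − 9:30 = 01:36 UTC on Oct 20.
Add 2 hours 25 minutes leg 1 → 04:01 UTC.
Add 4 hours 4 minutes layover in Cinderford → 08:05 UTC.
Add 7 hours 55 minutes leg 2 → 16:00 UTC.
Add 1 hour and 7 minutes layover in Marrick → 17:07 UTC.
Add 4 hours leg 3 → 21:07 UTC.
Add 1 hour and 8 minutes layover in Dhaka → 22:15 UTC.
Add 15 hours and 46 minutes leg 4 → 14:01 UTC (Oct 21).
Atlanta is UTC−4:00, so local arrival = 14:01 − 4:00 = 10:01 on Oct 21.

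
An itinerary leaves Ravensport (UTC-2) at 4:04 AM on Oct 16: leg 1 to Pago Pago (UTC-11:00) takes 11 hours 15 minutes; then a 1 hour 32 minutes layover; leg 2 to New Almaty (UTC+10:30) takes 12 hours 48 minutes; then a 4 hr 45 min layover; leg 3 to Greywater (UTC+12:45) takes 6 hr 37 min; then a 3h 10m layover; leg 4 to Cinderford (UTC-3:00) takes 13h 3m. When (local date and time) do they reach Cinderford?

Convert departure to UTC: 4:04 AM + 2:00 = 6:04 AM UTC on Oct 16.
Add 11 hours 15 minutes leg 1 → 5:19 PM UTC.
Add 1 hour 32 minutes layover in Pago Pago → 6:51 PM UTC.
Add 12 hours and 48 minutes leg 2 → 7:39 AM UTC (Oct 17).
Add 4 hours 45 minutes layover in New Almaty → 12:24 PM UTC.
Add 6 hours 37 minutes leg 3 → 7:01 PM UTC.
Add 3 hours 10 minutes layover in Greywater → 10:11 PM UTC.
Add 13 hours 3 minutes leg 4 → 11:14 AM UTC (Oct 18).
Cinderford is UTC−3:00, so local arrival = 11:14 AM − 3:00 = 8:14 AM on Oct 18.

8:14 AM on October 18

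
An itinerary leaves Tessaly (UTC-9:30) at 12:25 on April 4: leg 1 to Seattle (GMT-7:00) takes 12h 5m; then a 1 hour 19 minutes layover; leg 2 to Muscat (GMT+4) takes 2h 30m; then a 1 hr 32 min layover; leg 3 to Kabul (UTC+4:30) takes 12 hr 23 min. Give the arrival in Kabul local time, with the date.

Convert departure to UTC: 12:25 + 9:30 = 21:55 UTC on Apr 4.
Add 12 hours and 5 minutes leg 1 → 10:00 UTC (Apr 5).
Add 1 hour 19 minutes layover in Seattle → 11:19 UTC.
Add 2 hours and 30 minutes leg 2 → 13:49 UTC.
Add 1 hour and 32 minutes layover in Muscat → 15:21 UTC.
Add 12 hours 23 minutes leg 3 → 03:44 UTC (Apr 6).
Kabul is UTC+4:30, so local arrival = 03:44 + 4:30 = 08:14 on Apr 6.

08:14 on Apr 6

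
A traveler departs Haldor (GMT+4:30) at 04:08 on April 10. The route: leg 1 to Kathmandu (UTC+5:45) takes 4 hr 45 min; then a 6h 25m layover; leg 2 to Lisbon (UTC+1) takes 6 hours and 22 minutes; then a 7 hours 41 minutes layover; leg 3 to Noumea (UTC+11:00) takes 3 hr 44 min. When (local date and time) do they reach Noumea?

Convert departure to UTC: 04:08 − 4:30 = 23:38 UTC on Apr 9.
Add 4 hours and 45 minutes leg 1 → 04:23 UTC (Apr 10).
Add 6 hours 25 minutes layover in Kathmandu → 10:48 UTC.
Add 6 hours and 22 minutes leg 2 → 17:10 UTC.
Add 7 hours 41 minutes layover in Lisbon → 00:51 UTC (Apr 11).
Add 3 hours and 44 minutes leg 3 → 04:35 UTC.
Noumea is UTC+11:00, so local arrival = 04:35 + 11:00 = 15:35 on Apr 11.

15:35 on April 11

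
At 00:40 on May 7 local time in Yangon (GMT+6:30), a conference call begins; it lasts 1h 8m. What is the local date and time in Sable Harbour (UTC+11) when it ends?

Convert start to UTC: 00:40 − 6:30 = 18:10 UTC on May 6.
Add 1 hour and 8 minutes duration → 19:18 UTC.
Sable Harbour is UTC+11:00, so local end time = 19:18 + 11:00 = 06:18 on May 7.

06:18 on May 7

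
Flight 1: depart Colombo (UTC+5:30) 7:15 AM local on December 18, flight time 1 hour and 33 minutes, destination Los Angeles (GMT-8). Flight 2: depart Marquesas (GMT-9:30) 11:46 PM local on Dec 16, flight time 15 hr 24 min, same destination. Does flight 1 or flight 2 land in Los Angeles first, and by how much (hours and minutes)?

the second, by 2 hours 38 minutes

Flight 1 in UTC: 7:15 AM − 5:30 = 1:45 AM on Dec 18.
+1 hour 33 minutes → arrive 3:18 AM UTC on Dec 18.
Flight 2 in UTC: 11:46 PM + 9:30 = 9:16 AM on Dec 17.
+15 hours 24 minutes → arrive 12:40 AM UTC on Dec 18.
Flight 2 lands earlier by 2 hours 38 minutes.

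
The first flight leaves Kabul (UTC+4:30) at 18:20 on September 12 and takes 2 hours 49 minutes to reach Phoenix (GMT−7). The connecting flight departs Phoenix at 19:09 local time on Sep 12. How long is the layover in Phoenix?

Convert departure to UTC: 18:20 − 4:30 = 13:50 UTC on Sep 12.
Add 2 hours and 49 minutes flight time → 16:39 UTC.
Phoenix is UTC−7:00, so local arrival = 16:39 − 7:00 = 09:39 on Sep 12.
Layover = 19:09 − 09:39 = 9 hours 30 minutes.

9 hours 30 minutes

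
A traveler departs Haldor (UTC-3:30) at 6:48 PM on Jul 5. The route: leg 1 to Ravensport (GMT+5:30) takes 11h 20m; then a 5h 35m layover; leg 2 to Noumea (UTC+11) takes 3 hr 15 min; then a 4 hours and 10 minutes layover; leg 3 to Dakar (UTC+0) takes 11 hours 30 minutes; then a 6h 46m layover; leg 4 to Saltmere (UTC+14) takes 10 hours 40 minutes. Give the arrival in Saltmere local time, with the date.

5:34 PM on July 8

Convert departure to UTC: 6:48 PM + 3:30 = 10:18 PM UTC on Jul 5.
Add 11 hours and 20 minutes leg 1 → 9:38 AM UTC (Jul 6).
Add 5 hours and 35 minutes layover in Ravensport → 3:13 PM UTC.
Add 3 hours and 15 minutes leg 2 → 6:28 PM UTC.
Add 4 hours 10 minutes layover in Noumea → 10:38 PM UTC.
Add 11 hours 30 minutes leg 3 → 10:08 AM UTC (Jul 7).
Add 6 hours 46 minutes layover in Dakar → 4:54 PM UTC.
Add 10 hours and 40 minutes leg 4 → 3:34 AM UTC (Jul 8).
Saltmere is UTC+14:00, so local arrival = 3:34 AM + 14:00 = 5:34 PM on Jul 8.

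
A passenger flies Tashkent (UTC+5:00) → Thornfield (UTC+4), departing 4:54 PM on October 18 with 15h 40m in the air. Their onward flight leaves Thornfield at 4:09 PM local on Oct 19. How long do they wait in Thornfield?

8 hours 35 minutes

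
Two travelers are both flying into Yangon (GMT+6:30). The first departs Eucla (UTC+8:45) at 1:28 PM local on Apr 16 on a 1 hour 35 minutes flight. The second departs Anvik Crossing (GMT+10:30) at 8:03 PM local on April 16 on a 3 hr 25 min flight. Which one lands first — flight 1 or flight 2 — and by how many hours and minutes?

the first, by 6 hours 40 minutes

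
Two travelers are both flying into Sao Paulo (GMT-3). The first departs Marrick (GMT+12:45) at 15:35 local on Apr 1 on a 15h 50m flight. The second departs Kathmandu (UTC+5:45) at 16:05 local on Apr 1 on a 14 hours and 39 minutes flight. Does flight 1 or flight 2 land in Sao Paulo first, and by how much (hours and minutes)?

Flight 1 in UTC: 15:35 − 12:45 = 02:50 on Apr 1.
+15 hours and 50 minutes → arrive 18:40 UTC on Apr 1.
Flight 2 in UTC: 16:05 − 5:45 = 10:20 on Apr 1.
+14 hours and 39 minutes → arrive 00:59 UTC on Apr 2.
Flight 1 lands earlier by 6 hours 19 minutes.

the first, by 6 hours 19 minutes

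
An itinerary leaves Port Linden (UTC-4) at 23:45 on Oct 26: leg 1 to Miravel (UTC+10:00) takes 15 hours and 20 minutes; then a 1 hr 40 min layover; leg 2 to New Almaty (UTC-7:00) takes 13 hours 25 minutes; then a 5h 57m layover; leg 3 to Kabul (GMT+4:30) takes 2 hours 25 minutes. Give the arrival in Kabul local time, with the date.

Convert departure to UTC: 23:45 + 4:00 = 03:45 UTC on Oct 27.
Add 15 hours 20 minutes leg 1 → 19:05 UTC.
Add 1 hour 40 minutes layover in Miravel → 20:45 UTC.
Add 13 hours 25 minutes leg 2 → 10:10 UTC (Oct 28).
Add 5 hours and 57 minutes layover in New Almaty → 16:07 UTC.
Add 2 hours and 25 minutes leg 3 → 18:32 UTC.
Kabul is UTC+4:30, so local arrival = 18:32 + 4:30 = 23:02 on Oct 28.

23:02 on October 28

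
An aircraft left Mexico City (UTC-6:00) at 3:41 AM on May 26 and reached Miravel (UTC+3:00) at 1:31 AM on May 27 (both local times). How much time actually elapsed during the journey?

Departure in UTC: 3:41 AM + 6:00 = 9:41 AM on May 26.
Arrival in UTC: 1:31 AM − 3:00 = 10:31 PM on May 26.
Elapsed = 10:31 PM − 9:41 AM = 12 hours 50 minutes.

12 hours 50 minutes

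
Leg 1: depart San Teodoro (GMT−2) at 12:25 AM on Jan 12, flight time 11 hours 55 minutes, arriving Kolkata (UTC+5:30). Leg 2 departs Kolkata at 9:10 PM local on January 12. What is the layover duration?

1 hour 20 minutes

Convert departure to UTC: 12:25 AM + 2:00 = 2:25 AM UTC on Jan 12.
Add 11 hours 55 minutes flight time → 2:20 PM UTC.
Kolkata is UTC+5:30, so local arrival = 2:20 PM + 5:30 = 7:50 PM on Jan 12.
Layover = 9:10 PM − 7:50 PM = 1 hour 20 minutes.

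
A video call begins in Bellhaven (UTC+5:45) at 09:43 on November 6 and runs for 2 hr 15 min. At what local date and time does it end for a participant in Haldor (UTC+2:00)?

Haldor is 3:45 behind Bellhaven.
After 2 hours and 15 minutes it is 11:58 in Bellhaven.
Shift by the zone difference: 11:58 − 3:45 = 08:13 on Nov 6 in Haldor.

08:13 on Nov 6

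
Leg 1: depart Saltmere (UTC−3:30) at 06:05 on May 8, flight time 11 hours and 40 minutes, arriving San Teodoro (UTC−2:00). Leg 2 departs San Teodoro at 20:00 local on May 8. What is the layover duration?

45 minutes

Convert departure to UTC: 06:05 + 3:30 = 09:35 UTC on May 8.
Add 11 hours and 40 minutes flight time → 21:15 UTC.
San Teodoro is UTC−2:00, so local arrival = 21:15 − 2:00 = 19:15 on May 8.
Layover = 20:00 − 19:15 = 45 minutes.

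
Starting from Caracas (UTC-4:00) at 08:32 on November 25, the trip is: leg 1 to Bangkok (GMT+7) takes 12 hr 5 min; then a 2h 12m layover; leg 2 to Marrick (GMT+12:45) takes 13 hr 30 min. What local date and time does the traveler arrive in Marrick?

05:04 on Nov 27

Convert departure to UTC: 08:32 + 4:00 = 12:32 UTC on Nov 25.
Add 12 hours 5 minutes leg 1 → 00:37 UTC (Nov 26).
Add 2 hours and 12 minutes layover in Bangkok → 02:49 UTC.
Add 13 hours 30 minutes leg 2 → 16:19 UTC.
Marrick is UTC+12:45, so local arrival = 16:19 + 12:45 = 05:04 on Nov 27.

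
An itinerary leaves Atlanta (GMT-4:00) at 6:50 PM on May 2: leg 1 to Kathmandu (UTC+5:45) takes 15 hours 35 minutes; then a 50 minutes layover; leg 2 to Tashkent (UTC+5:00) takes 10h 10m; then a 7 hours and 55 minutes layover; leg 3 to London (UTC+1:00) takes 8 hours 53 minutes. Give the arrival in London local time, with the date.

Convert departure to UTC: 6:50 PM + 4:00 = 10:50 PM UTC on May 2.
Add 15 hours 35 minutes leg 1 → 2:25 PM UTC (May 3).
Add 50 minutes layover in Kathmandu → 3:15 PM UTC.
Add 10 hours and 10 minutes leg 2 → 1:25 AM UTC (May 4).
Add 7 hours and 55 minutes layover in Tashkent → 9:20 AM UTC.
Add 8 hours and 53 minutes leg 3 → 6:13 PM UTC.
London is UTC+1:00, so local arrival = 6:13 PM + 1:00 = 7:13 PM on May 4.

7:13 PM on May 4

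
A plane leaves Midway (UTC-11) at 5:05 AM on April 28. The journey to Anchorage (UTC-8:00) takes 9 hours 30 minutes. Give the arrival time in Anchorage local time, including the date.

5:35 PM on April 28

Convert departure to UTC: 5:05 AM + 11:00 = 4:05 PM UTC on Apr 28.
Add 9 hours 30 minutes travel time → 1:35 AM UTC (Apr 29).
Anchorage is UTC−8:00, so local arrival = 1:35 AM − 8:00 = 5:35 PM on Apr 28.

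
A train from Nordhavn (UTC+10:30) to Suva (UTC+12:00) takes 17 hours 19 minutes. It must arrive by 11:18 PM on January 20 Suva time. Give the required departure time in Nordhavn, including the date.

4:29 AM on January 20

Target arrival in UTC: 11:18 PM − 12:00 = 11:18 AM on Jan 20.
Subtract 17 hours and 19 minutes → departure 5:59 PM UTC on Jan 19.
Nordhavn is UTC+10:30: 5:59 PM + 10:30 = 4:29 AM on Jan 20.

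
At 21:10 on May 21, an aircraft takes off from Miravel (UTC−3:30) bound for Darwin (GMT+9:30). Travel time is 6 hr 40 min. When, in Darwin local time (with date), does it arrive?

16:50 on May 22

Convert departure to UTC: 21:10 + 3:30 = 00:40 UTC on May 22.
Add 6 hours 40 minutes travel time → 07:20 UTC.
Darwin is UTC+9:30, so local arrival = 07:20 + 9:30 = 16:50 on May 22.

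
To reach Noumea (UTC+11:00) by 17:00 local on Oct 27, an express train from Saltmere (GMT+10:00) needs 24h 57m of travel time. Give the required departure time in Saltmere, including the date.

Target arrival in UTC: 17:00 − 11:00 = 06:00 on Oct 27.
Subtract 24 hours 57 minutes → departure 05:03 UTC on Oct 26.
Saltmere is UTC+10:00: 05:03 + 10:00 = 15:03 on Oct 26.

15:03 on October 26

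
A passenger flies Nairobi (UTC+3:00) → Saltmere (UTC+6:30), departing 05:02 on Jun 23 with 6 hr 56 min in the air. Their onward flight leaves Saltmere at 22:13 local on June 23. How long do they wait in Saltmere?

Convert departure to UTC: 05:02 − 3:00 = 02:02 UTC on Jun 23.
Add 6 hours and 56 minutes flight time → 08:58 UTC.
Saltmere is UTC+6:30, so local arrival = 08:58 + 6:30 = 15:28 on Jun 23.
Layover = 22:13 − 15:28 = 6 hours 45 minutes.

6 hours 45 minutes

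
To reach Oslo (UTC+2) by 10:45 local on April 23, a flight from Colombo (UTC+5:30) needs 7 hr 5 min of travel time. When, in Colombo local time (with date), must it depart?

Target arrival in UTC: 10:45 − 2:00 = 08:45 on Apr 23.
Subtract 7 hours 5 minutes → departure 01:40 UTC on Apr 23.
Colombo is UTC+5:30: 01:40 + 5:30 = 07:10 on Apr 23.

07:10 on April 23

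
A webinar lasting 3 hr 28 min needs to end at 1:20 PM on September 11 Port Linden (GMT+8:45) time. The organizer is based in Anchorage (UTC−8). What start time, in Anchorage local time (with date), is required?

5:07 PM on September 10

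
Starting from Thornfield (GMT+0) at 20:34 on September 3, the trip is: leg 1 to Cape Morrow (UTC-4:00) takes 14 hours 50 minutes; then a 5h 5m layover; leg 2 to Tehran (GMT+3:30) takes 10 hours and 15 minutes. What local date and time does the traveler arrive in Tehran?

06:14 on Sep 5

Thornfield is at UTC+0, so departure is already 20:34 UTC on Sep 3.
Add 14 hours and 50 minutes leg 1 → 11:24 UTC (Sep 4).
Add 5 hours and 5 minutes layover in Cape Morrow → 16:29 UTC.
Add 10 hours 15 minutes leg 2 → 02:44 UTC (Sep 5).
Tehran is UTC+3:30, so local arrival = 02:44 + 3:30 = 06:14 on Sep 5.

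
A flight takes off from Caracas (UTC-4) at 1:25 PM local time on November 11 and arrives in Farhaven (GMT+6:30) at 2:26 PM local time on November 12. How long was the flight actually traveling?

14 hours 31 minutes

Departure in UTC: 1:25 PM + 4:00 = 5:25 PM on Nov 11.
Arrival in UTC: 2:26 PM − 6:30 = 7:56 AM on Nov 12.
Elapsed = 7:56 AM − 5:25 PM (+1 day) = 14 hours 31 minutes.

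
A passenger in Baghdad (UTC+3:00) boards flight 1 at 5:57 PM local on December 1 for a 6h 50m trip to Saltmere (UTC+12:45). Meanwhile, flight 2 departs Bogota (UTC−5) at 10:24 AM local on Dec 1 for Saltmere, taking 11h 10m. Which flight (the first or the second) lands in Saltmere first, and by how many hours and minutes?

Flight 1 in UTC: 5:57 PM − 3:00 = 2:57 PM on Dec 1.
+6 hours and 50 minutes → arrive 9:47 PM UTC on Dec 1.
Flight 2 in UTC: 10:24 AM + 5:00 = 3:24 PM on Dec 1.
+11 hours 10 minutes → arrive 2:34 AM UTC on Dec 2.
Flight 1 lands earlier by 4 hours 47 minutes.

the first, by 4 hours 47 minutes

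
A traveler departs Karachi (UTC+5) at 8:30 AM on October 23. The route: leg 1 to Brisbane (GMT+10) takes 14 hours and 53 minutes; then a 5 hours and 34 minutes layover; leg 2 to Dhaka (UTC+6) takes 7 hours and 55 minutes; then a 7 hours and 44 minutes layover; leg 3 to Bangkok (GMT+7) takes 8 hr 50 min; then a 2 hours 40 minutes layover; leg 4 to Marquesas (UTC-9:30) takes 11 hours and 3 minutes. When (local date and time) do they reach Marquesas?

Convert departure to UTC: 8:30 AM − 5:00 = 3:30 AM UTC on Oct 23.
Add 14 hours 53 minutes leg 1 → 6:23 PM UTC.
Add 5 hours 34 minutes layover in Brisbane → 11:57 PM UTC.
Add 7 hours 55 minutes leg 2 → 7:52 AM UTC (Oct 24).
Add 7 hours 44 minutes layover in Dhaka → 3:36 PM UTC.
Add 8 hours and 50 minutes leg 3 → 12:26 AM UTC (Oct 25).
Add 2 hours 40 minutes layover in Bangkok → 3:06 AM UTC.
Add 11 hours 3 minutes leg 4 → 2:09 PM UTC.
Marquesas is UTC−9:30, so local arrival = 2:09 PM − 9:30 = 4:39 AM on Oct 25.

4:39 AM on Oct 25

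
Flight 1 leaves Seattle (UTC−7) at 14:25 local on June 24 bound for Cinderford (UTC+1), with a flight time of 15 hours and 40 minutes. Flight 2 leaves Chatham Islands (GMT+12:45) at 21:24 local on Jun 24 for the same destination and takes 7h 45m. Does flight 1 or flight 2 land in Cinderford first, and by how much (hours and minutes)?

the second, by 20 hours 41 minutes

Flight 1 in UTC: 14:25 + 7:00 = 21:25 on Jun 24.
+15 hours 40 minutes → arrive 13:05 UTC on Jun 25.
Flight 2 in UTC: 21:24 − 12:45 = 08:39 on Jun 24.
+7 hours 45 minutes → arrive 16:24 UTC on Jun 24.
Flight 2 lands earlier by 20 hours 41 minutes.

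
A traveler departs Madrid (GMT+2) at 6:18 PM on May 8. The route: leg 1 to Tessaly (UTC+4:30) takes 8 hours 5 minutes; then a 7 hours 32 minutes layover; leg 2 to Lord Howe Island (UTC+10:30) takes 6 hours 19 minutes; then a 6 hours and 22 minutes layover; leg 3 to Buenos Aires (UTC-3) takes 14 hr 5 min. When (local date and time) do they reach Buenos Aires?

Convert departure to UTC: 6:18 PM − 2:00 = 4:18 PM UTC on May 8.
Add 8 hours and 5 minutes leg 1 → 12:23 AM UTC (May 9).
Add 7 hours and 32 minutes layover in Tessaly → 7:55 AM UTC.
Add 6 hours and 19 minutes leg 2 → 2:14 PM UTC.
Add 6 hours and 22 minutes layover in Lord Howe Island → 8:36 PM UTC.
Add 14 hours and 5 minutes leg 3 → 10:41 AM UTC (May 10).
Buenos Aires is UTC−3:00, so local arrival = 10:41 AM − 3:00 = 7:41 AM on May 10.

7:41 AM on May 10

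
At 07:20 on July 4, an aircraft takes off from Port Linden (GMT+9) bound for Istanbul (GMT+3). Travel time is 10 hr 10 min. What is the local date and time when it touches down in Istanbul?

11:30 on July 4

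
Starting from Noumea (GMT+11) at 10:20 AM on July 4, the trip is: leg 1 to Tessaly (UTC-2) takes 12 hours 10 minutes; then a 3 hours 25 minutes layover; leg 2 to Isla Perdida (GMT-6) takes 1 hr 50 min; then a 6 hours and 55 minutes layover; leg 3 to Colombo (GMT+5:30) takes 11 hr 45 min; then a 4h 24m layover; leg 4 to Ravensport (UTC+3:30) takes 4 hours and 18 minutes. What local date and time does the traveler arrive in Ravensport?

Convert departure to UTC: 10:20 AM − 11:00 = 11:20 PM UTC on Jul 3.
Add 12 hours and 10 minutes leg 1 → 11:30 AM UTC (Jul 4).
Add 3 hours 25 minutes layover in Tessaly → 2:55 PM UTC.
Add 1 hour and 50 minutes leg 2 → 4:45 PM UTC.
Add 6 hours and 55 minutes layover in Isla Perdida → 11:40 PM UTC.
Add 11 hours and 45 minutes leg 3 → 11:25 AM UTC (Jul 5).
Add 4 hours and 24 minutes layover in Colombo → 3:49 PM UTC.
Add 4 hours and 18 minutes leg 4 → 8:07 PM UTC.
Ravensport is UTC+3:30, so local arrival = 8:07 PM + 3:30 = 11:37 PM on Jul 5.

11:37 PM on Jul 5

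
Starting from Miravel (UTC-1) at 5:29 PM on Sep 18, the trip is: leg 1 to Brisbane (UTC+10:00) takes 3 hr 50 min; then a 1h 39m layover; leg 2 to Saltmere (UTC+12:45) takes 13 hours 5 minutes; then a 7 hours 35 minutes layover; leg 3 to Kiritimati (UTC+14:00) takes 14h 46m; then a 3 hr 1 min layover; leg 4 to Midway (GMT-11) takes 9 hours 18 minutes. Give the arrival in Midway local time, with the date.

Convert departure to UTC: 5:29 PM + 1:00 = 6:29 PM UTC on Sep 18.
Add 3 hours 50 minutes leg 1 → 10:19 PM UTC.
Add 1 hour and 39 minutes layover in Brisbane → 11:58 PM UTC.
Add 13 hours 5 minutes leg 2 → 1:03 PM UTC (Sep 19).
Add 7 hours 35 minutes layover in Saltmere → 8:38 PM UTC.
Add 14 hours 46 minutes leg 3 → 11:24 AM UTC (Sep 20).
Add 3 hours 1 minute layover in Kiritimati → 2:25 PM UTC.
Add 9 hours 18 minutes leg 4 → 11:43 PM UTC.
Midway is UTC−11:00, so local arrival = 11:43 PM − 11:00 = 12:43 PM on Sep 20.

12:43 PM on Sep 20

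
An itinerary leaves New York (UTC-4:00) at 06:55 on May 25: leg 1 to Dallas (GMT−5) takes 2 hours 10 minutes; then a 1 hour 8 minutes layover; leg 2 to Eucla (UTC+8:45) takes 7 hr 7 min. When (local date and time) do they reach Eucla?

Convert departure to UTC: 06:55 + 4:00 = 10:55 UTC on May 25.
Add 2 hours and 10 minutes leg 1 → 13:05 UTC.
Add 1 hour and 8 minutes layover in Dallas → 14:13 UTC.
Add 7 hours 7 minutes leg 2 → 21:20 UTC.
Eucla is UTC+8:45, so local arrival = 21:20 + 8:45 = 06:05 on May 26.

06:05 on May 26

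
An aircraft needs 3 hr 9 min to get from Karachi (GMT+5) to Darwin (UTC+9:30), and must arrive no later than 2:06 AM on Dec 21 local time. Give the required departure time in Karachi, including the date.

Target arrival in UTC: 2:06 AM − 9:30 = 4:36 PM on Dec 20.
Subtract 3 hours and 9 minutes → departure 1:27 PM UTC on Dec 20.
Karachi is UTC+5:00: 1:27 PM + 5:00 = 6:27 PM on Dec 20.

6:27 PM on December 20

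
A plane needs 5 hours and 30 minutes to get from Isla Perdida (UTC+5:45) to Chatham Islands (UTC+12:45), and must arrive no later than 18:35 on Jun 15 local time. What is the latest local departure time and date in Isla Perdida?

Target arrival in UTC: 18:35 − 12:45 = 05:50 on Jun 15.
Subtract 5 hours and 30 minutes → departure 00:20 UTC on Jun 15.
Isla Perdida is UTC+5:45: 00:20 + 5:45 = 06:05 on Jun 15.

06:05 on Jun 15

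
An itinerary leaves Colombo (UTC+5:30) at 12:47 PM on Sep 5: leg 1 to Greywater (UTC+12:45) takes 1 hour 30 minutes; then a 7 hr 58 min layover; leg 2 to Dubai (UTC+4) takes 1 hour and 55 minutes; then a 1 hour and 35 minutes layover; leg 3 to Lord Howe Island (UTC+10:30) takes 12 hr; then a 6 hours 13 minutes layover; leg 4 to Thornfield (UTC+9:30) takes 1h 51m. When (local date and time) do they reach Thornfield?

1:49 AM on September 7

Convert departure to UTC: 12:47 PM − 5:30 = 7:17 AM UTC on Sep 5.
Add 1 hour and 30 minutes leg 1 → 8:47 AM UTC.
Add 7 hours and 58 minutes layover in Greywater → 4:45 PM UTC.
Add 1 hour 55 minutes leg 2 → 6:40 PM UTC.
Add 1 hour 35 minutes layover in Dubai → 8:15 PM UTC.
Add 12 hours leg 3 → 8:15 AM UTC (Sep 6).
Add 6 hours 13 minutes layover in Lord Howe Island → 2:28 PM UTC.
Add 1 hour and 51 minutes leg 4 → 4:19 PM UTC.
Thornfield is UTC+9:30, so local arrival = 4:19 PM + 9:30 = 1:49 AM on Sep 7.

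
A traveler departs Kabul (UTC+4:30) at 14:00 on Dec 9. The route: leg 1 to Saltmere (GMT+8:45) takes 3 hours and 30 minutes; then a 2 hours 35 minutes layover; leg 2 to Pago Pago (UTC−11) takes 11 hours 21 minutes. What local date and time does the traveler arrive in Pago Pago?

Convert departure to UTC: 14:00 − 4:30 = 09:30 UTC on Dec 9.
Add 3 hours 30 minutes leg 1 → 13:00 UTC.
Add 2 hours 35 minutes layover in Saltmere → 15:35 UTC.
Add 11 hours and 21 minutes leg 2 → 02:56 UTC (Dec 10).
Pago Pago is UTC−11:00, so local arrival = 02:56 − 11:00 = 15:56 on Dec 9.

15:56 on December 9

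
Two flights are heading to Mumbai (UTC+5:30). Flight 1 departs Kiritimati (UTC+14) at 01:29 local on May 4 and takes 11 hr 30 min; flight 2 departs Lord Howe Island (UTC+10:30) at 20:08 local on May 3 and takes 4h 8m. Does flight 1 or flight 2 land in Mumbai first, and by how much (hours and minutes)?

Flight 1 in UTC: 01:29 − 14:00 = 11:29 on May 3.
+11 hours 30 minutes → arrive 22:59 UTC on May 3.
Flight 2 in UTC: 20:08 − 10:30 = 09:38 on May 3.
+4 hours 8 minutes → arrive 13:46 UTC on May 3.
Flight 2 lands earlier by 9 hours 13 minutes.

the second, by 9 hours 13 minutes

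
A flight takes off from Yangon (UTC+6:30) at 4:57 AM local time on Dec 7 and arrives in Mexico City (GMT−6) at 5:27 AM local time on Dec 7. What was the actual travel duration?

13 hours

Departure in UTC: 4:57 AM − 6:30 = 10:27 PM on Dec 6.
Arrival in UTC: 5:27 AM + 6:00 = 11:27 AM on Dec 7.
Elapsed = 11:27 AM − 10:27 PM (+1 day) = 13 hours.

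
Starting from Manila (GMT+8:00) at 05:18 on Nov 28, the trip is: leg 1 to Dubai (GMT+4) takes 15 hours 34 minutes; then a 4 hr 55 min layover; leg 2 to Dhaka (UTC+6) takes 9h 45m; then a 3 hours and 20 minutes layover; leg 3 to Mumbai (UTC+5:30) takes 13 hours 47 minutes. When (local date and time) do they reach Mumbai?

Convert departure to UTC: 05:18 − 8:00 = 21:18 UTC on Nov 27.
Add 15 hours and 34 minutes leg 1 → 12:52 UTC (Nov 28).
Add 4 hours 55 minutes layover in Dubai → 17:47 UTC.
Add 9 hours and 45 minutes leg 2 → 03:32 UTC (Nov 29).
Add 3 hours 20 minutes layover in Dhaka → 06:52 UTC.
Add 13 hours 47 minutes leg 3 → 20:39 UTC.
Mumbai is UTC+5:30, so local arrival = 20:39 + 5:30 = 02:09 on Nov 30.

02:09 on November 30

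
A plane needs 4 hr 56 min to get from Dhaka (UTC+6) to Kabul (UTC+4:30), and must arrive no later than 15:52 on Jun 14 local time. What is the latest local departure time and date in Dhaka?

Target arrival in UTC: 15:52 − 4:30 = 11:22 on Jun 14.
Subtract 4 hours 56 minutes → departure 06:26 UTC on Jun 14.
Dhaka is UTC+6:00: 06:26 + 6:00 = 12:26 on Jun 14.

12:26 on June 14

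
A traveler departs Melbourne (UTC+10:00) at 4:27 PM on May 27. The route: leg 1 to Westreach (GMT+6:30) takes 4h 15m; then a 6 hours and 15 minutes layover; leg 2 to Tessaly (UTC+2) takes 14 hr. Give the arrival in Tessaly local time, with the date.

8:57 AM on May 28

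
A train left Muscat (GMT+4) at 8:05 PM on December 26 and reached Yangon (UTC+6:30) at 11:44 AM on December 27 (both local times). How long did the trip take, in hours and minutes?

Departure in UTC: 8:05 PM − 4:00 = 4:05 PM on Dec 26.
Arrival in UTC: 11:44 AM − 6:30 = 5:14 AM on Dec 27.
Elapsed = 5:14 AM − 4:05 PM (+1 day) = 13 hours 9 minutes.

13 hours 9 minutes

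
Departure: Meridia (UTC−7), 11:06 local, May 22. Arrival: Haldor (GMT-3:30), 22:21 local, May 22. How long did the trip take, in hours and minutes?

Departure in UTC: 11:06 + 7:00 = 18:06 on May 22.
Arrival in UTC: 22:21 + 3:30 = 01:51 on May 23.
Elapsed = 01:51 − 18:06 (+1 day) = 7 hours 45 minutes.

7 hours 45 minutes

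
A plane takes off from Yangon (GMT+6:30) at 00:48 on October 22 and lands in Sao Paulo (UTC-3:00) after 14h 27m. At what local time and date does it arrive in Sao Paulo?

Convert departure to UTC: 00:48 − 6:30 = 18:18 UTC on Oct 21.
Add 14 hours and 27 minutes travel time → 08:45 UTC (Oct 22).
Sao Paulo is UTC−3:00, so local arrival = 08:45 − 3:00 = 05:45 on Oct 22.

05:45 on Oct 22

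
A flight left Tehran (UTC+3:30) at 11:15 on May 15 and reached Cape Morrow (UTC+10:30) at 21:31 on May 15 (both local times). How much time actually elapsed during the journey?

3 hours 16 minutes

Departure in UTC: 11:15 − 3:30 = 07:45 on May 15.
Arrival in UTC: 21:31 − 10:30 = 11:01 on May 15.
Elapsed = 11:01 − 07:45 = 3 hours 16 minutes.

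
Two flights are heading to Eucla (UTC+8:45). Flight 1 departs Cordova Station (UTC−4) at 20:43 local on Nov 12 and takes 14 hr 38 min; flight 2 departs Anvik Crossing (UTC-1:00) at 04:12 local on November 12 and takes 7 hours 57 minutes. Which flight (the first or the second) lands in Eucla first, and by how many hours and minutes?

the second, by 26 hours 12 minutes

Flight 1 in UTC: 20:43 + 4:00 = 00:43 on Nov 13.
+14 hours and 38 minutes → arrive 15:21 UTC on Nov 13.
Flight 2 in UTC: 04:12 + 1:00 = 05:12 on Nov 12.
+7 hours 57 minutes → arrive 13:09 UTC on Nov 12.
Flight 2 lands earlier by 26 hours 12 minutes.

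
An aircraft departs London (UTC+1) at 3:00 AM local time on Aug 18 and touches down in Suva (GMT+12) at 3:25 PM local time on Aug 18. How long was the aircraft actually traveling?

1 hour 25 minutes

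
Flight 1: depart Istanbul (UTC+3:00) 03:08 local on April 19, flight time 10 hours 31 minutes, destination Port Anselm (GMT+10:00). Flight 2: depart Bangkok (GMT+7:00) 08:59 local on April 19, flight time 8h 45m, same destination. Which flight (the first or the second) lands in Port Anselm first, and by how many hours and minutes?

Flight 1 in UTC: 03:08 − 3:00 = 00:08 on Apr 19.
+10 hours 31 minutes → arrive 10:39 UTC on Apr 19.
Flight 2 in UTC: 08:59 − 7:00 = 01:59 on Apr 19.
+8 hours and 45 minutes → arrive 10:44 UTC on Apr 19.
Flight 1 lands earlier by 5 minutes.

the first, by 5 minutes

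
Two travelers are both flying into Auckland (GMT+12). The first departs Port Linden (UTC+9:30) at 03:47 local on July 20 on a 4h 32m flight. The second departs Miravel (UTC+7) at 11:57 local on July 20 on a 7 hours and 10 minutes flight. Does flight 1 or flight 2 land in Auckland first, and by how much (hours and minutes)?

Flight 1 in UTC: 03:47 − 9:30 = 18:17 on Jul 19.
+4 hours and 32 minutes → arrive 22:49 UTC on Jul 19.
Flight 2 in UTC: 11:57 − 7:00 = 04:57 on Jul 20.
+7 hours 10 minutes → arrive 12:07 UTC on Jul 20.
Flight 1 lands earlier by 13 hours 18 minutes.

the first, by 13 hours 18 minutes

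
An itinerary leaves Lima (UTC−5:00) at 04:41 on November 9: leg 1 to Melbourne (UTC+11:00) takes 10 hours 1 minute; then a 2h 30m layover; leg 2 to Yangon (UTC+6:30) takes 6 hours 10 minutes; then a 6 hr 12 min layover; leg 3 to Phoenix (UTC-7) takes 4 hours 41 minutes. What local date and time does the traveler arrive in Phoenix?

08:15 on November 10

Convert departure to UTC: 04:41 + 5:00 = 09:41 UTC on Nov 9.
Add 10 hours 1 minute leg 1 → 19:42 UTC.
Add 2 hours and 30 minutes layover in Melbourne → 22:12 UTC.
Add 6 hours and 10 minutes leg 2 → 04:22 UTC (Nov 10).
Add 6 hours and 12 minutes layover in Yangon → 10:34 UTC.
Add 4 hours 41 minutes leg 3 → 15:15 UTC.
Phoenix is UTC−7:00, so local arrival = 15:15 − 7:00 = 08:15 on Nov 10.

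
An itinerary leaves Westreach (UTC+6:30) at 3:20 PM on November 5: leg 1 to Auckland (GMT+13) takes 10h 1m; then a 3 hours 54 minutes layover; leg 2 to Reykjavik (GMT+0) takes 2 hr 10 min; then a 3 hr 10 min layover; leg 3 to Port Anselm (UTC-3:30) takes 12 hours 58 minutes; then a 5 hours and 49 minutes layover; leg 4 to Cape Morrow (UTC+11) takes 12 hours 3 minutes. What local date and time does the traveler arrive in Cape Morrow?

9:55 PM on November 7

Convert departure to UTC: 3:20 PM − 6:30 = 8:50 AM UTC on Nov 5.
Add 10 hours and 1 minute leg 1 → 6:51 PM UTC.
Add 3 hours and 54 minutes layover in Auckland → 10:45 PM UTC.
Add 2 hours 10 minutes leg 2 → 12:55 AM UTC (Nov 6).
Add 3 hours and 10 minutes layover in Reykjavik → 4:05 AM UTC.
Add 12 hours and 58 minutes leg 3 → 5:03 PM UTC.
Add 5 hours and 49 minutes layover in Port Anselm → 10:52 PM UTC.
Add 12 hours and 3 minutes leg 4 → 10:55 AM UTC (Nov 7).
Cape Morrow is UTC+11:00, so local arrival = 10:55 AM + 11:00 = 9:55 PM on Nov 7.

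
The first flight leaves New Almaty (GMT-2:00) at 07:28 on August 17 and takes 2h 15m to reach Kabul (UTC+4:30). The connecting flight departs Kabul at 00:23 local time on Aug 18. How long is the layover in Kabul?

8 hours 10 minutes

Convert departure to UTC: 07:28 + 2:00 = 09:28 UTC on Aug 17.
Add 2 hours and 15 minutes flight time → 11:43 UTC.
Kabul is UTC+4:30, so local arrival = 11:43 + 4:30 = 16:13 on Aug 17.
Layover = 00:23 − 16:13 (+1 day) = 8 hours 10 minutes.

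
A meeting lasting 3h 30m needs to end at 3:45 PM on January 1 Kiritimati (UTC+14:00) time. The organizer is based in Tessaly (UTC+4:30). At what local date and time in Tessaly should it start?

2:45 AM on January 1

Target end time in UTC: 3:45 PM − 14:00 = 1:45 AM on Jan 1.
Subtract 3 hours 30 minutes → start 10:15 PM UTC on Dec 31.
Tessaly is UTC+4:30: 10:15 PM + 4:30 = 2:45 AM on Jan 1.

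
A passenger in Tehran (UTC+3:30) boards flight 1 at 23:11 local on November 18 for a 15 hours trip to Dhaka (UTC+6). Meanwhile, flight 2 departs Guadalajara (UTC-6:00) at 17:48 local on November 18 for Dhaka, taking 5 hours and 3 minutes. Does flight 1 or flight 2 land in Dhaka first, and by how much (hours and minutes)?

the second, by 5 hours 50 minutes

Flight 1 in UTC: 23:11 − 3:30 = 19:41 on Nov 18.
+15 hours → arrive 10:41 UTC on Nov 19.
Flight 2 in UTC: 17:48 + 6:00 = 23:48 on Nov 18.
+5 hours and 3 minutes → arrive 04:51 UTC on Nov 19.
Flight 2 lands earlier by 5 hours 50 minutes.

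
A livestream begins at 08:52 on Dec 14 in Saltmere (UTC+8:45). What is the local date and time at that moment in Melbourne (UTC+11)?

Melbourne is 2:15 ahead of Saltmere.
Shift by the zone difference: 08:52 + 2:15 = 11:07 on Dec 14 in Melbourne.

11:07 on December 14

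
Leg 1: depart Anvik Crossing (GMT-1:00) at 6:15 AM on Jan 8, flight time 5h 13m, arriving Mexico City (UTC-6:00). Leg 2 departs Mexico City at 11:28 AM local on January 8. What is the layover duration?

Convert departure to UTC: 6:15 AM + 1:00 = 7:15 AM UTC on Jan 8.
Add 5 hours and 13 minutes flight time → 12:28 PM UTC.
Mexico City is UTC−6:00, so local arrival = 12:28 PM − 6:00 = 6:28 AM on Jan 8.
Layover = 11:28 AM − 6:28 AM = 5 hours.

5 hours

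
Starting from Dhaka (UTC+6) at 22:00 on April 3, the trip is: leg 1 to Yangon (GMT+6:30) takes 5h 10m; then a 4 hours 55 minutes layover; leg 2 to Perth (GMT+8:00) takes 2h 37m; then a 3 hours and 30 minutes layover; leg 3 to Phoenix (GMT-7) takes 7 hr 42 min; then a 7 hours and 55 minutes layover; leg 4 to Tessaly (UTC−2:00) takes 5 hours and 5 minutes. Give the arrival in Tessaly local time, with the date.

Convert departure to UTC: 22:00 − 6:00 = 16:00 UTC on Apr 3.
Add 5 hours 10 minutes leg 1 → 21:10 UTC.
Add 4 hours 55 minutes layover in Yangon → 02:05 UTC (Apr 4).
Add 2 hours 37 minutes leg 2 → 04:42 UTC.
Add 3 hours and 30 minutes layover in Perth → 08:12 UTC.
Add 7 hours 42 minutes leg 3 → 15:54 UTC.
Add 7 hours and 55 minutes layover in Phoenix → 23:49 UTC.
Add 5 hours 5 minutes leg 4 → 04:54 UTC (Apr 5).
Tessaly is UTC−2:00, so local arrival = 04:54 − 2:00 = 02:54 on Apr 5.

02:54 on April 5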